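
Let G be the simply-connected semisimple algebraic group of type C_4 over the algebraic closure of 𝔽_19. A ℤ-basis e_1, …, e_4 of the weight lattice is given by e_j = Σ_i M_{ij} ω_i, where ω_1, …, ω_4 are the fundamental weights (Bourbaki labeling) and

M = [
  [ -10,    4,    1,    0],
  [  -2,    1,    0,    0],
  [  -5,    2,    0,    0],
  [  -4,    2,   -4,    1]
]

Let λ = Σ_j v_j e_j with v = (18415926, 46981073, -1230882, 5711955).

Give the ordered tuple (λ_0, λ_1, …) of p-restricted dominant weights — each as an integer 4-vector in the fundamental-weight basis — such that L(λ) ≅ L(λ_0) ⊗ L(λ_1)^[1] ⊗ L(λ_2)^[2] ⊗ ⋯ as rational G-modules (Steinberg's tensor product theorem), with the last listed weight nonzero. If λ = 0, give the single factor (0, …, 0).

((6, 10, 15, 6), (15, 3, 13, 10), (8, 13, 8, 18), (8, 16, 8, 6), (0, 1, 14, 9), (1, 4, 0, 12))

In the fundamental-weight basis, λ has coordinates c = M·v (v = (18415926, 46981073, -1230882, 5711955)):
  c_1 = (-10)·(18415926) + (4)·(46981073) + (1)·(-1230882) + (0)·(5711955) = 2534150
  c_2 = (-2)·(18415926) + (1)·(46981073) + (0)·(-1230882) + (0)·(5711955) = 10149221
  c_3 = (-5)·(18415926) + (2)·(46981073) + (0)·(-1230882) + (0)·(5711955) = 1882516
  c_4 = (-4)·(18415926) + (2)·(46981073) + (-4)·(-1230882) + (1)·(5711955) = 30933925
Expand coordinatewise in base 19:
  c_1 = 2534150 = 6·19^0 + 15·19^1 + 8·19^2 + 8·19^3 + 0·19^4 + 1·19^5
  c_2 = 10149221 = 10·19^0 + 3·19^1 + 13·19^2 + 16·19^3 + 1·19^4 + 4·19^5
  c_3 = 1882516 = 15·19^0 + 13·19^1 + 8·19^2 + 8·19^3 + 14·19^4
  c_4 = 30933925 = 6·19^0 + 10·19^1 + 18·19^2 + 6·19^3 + 9·19^4 + 12·19^5
Factor λ_0 = (6, 10, 15, 6)
Factor λ_1 = (15, 3, 13, 10)
Factor λ_2 = (8, 13, 8, 18)
Factor λ_3 = (8, 16, 8, 6)
Factor λ_4 = (0, 1, 14, 9)
Factor λ_5 = (1, 4, 0, 12)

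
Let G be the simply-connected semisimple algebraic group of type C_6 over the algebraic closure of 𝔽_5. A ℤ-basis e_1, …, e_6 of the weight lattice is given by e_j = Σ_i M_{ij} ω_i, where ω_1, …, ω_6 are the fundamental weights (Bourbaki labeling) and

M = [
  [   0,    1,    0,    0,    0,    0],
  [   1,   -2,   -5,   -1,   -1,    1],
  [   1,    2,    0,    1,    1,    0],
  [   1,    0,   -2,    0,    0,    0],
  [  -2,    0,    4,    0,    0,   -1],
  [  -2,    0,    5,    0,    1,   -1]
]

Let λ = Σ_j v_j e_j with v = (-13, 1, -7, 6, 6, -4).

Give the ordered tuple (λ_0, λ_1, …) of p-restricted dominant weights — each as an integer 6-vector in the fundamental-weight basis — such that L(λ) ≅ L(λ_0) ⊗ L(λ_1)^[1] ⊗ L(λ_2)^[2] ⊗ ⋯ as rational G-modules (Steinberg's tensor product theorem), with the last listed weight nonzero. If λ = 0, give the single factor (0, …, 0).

((1, 4, 1, 1, 2, 1),)

Change of basis e → ω: c = M·v where v = (-13, 1, -7, 6, 6, -4):
  c_1 = (0)·(-13) + (1)·(1) + (0)·(-7) + (0)·(6) + (0)·(6) + (0)·(-4) = 1
  c_2 = (1)·(-13) + (-2)·(1) + (-5)·(-7) + (-1)·(6) + (-1)·(6) + (1)·(-4) = 4
  c_3 = (1)·(-13) + (2)·(1) + (0)·(-7) + (1)·(6) + (1)·(6) + (0)·(-4) = 1
  c_4 = (1)·(-13) + (0)·(1) + (-2)·(-7) + (0)·(6) + (0)·(6) + (0)·(-4) = 1
  c_5 = (-2)·(-13) + (0)·(1) + (4)·(-7) + (0)·(6) + (0)·(6) + (-1)·(-4) = 2
  c_6 = (-2)·(-13) + (0)·(1) + (5)·(-7) + (0)·(6) + (1)·(6) + (-1)·(-4) = 1
Base-5 expansion of each c_i:
  c_1 = 1 = 1·5^0
  c_2 = 4 = 4·5^0
  c_3 = 1 = 1·5^0
  c_4 = 1 = 1·5^0
  c_5 = 2 = 2·5^0
  c_6 = 1 = 1·5^0
λ_0 = (1, 4, 1, 1, 2, 1)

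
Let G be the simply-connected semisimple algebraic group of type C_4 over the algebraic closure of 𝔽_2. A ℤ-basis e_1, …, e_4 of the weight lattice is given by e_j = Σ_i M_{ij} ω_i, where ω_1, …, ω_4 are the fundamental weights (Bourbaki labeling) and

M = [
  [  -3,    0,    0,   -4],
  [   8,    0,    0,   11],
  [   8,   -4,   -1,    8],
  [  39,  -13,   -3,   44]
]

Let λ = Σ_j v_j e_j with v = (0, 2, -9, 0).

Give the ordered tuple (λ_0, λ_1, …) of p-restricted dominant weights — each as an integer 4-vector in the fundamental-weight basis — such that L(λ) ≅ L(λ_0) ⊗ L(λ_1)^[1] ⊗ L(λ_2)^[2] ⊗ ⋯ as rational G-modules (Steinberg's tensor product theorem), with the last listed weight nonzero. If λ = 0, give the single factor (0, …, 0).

((0, 0, 1, 1),)

Change of basis e → ω: c = M·v where v = (0, 2, -9, 0):
  c_1 = -3*0 + 0*2 + 0*-9 + -4*0 = 0
  c_2 = 8*0 + 0*2 + 0*-9 + 11*0 = 0
  c_3 = 8*0 + -4*2 + -1*-9 + 8*0 = 1
  c_4 = 39*0 + -13*2 + -3*-9 + 44*0 = 1
p = 2; digits c_i = Σ_j d_{ij}·2^j, 0 ≤ d_{ij} < 2:
  c_1 = 0
  c_2 = 0
  c_3 = 1 = 1·2^0
  c_4 = 1 = 1·2^0
Factor λ_0 = (0, 0, 1, 1)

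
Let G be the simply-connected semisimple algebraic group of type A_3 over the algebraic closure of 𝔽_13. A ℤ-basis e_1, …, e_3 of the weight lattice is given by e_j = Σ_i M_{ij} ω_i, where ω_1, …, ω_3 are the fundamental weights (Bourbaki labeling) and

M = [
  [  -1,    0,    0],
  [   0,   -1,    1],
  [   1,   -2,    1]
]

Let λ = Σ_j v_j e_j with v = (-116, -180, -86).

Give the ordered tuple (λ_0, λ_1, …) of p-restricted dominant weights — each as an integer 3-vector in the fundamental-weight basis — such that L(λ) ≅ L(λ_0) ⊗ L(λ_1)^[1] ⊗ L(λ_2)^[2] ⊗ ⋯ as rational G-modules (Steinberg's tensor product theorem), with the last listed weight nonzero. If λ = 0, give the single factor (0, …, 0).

Change of basis e → ω: c = M·v where v = (-116, -180, -86):
  c_1 = (-1)·(-116) + (0)·(-180) + (0)·(-86) = 116
  c_2 = (0)·(-116) + (-1)·(-180) + (1)·(-86) = 94
  c_3 = (1)·(-116) + (-2)·(-180) + (1)·(-86) = 158
Writing each c_i in base p = 13:
  c_1 = 116 = 12·13^0 + 8·13^1
  c_2 = 94 = 3·13^0 + 7·13^1
  c_3 = 158 = 2·13^0 + 12·13^1
λ_0 = (12, 3, 2)
λ_1 = (8, 7, 12)

((12, 3, 2), (8, 7, 12))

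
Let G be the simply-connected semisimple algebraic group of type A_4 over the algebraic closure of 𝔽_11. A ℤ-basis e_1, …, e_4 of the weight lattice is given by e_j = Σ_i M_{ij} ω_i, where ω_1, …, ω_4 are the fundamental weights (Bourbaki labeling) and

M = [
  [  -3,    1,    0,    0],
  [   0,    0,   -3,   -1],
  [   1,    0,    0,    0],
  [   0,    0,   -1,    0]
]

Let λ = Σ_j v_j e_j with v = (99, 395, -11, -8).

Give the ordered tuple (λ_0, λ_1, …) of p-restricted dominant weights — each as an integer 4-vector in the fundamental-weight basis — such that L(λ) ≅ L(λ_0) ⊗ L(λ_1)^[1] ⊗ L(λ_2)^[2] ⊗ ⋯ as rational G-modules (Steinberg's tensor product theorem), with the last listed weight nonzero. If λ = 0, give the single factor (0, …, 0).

Compute c_i = Σ_j M_{ij} v_j with v = (99, 395, -11, -8):
  c_1 = -3*99 + 1*395 + 0*-11 + 0*-8 = 98
  c_2 = 0*99 + 0*395 + -3*-11 + -1*-8 = 41
  c_3 = 1*99 + 0*395 + 0*-11 + 0*-8 = 99
  c_4 = 0*99 + 0*395 + -1*-11 + 0*-8 = 11
Expand coordinatewise in base 11:
  c_1 = 98 = 10·11^0 + 8·11^1
  c_2 = 41 = 8·11^0 + 3·11^1
  c_3 = 99 = 0·11^0 + 9·11^1
  c_4 = 11 = 0·11^0 + 1·11^1
p-restricted factor λ_0 = (10, 8, 0, 0)
p-restricted factor λ_1 = (8, 3, 9, 1)

((10, 8, 0, 0), (8, 3, 9, 1))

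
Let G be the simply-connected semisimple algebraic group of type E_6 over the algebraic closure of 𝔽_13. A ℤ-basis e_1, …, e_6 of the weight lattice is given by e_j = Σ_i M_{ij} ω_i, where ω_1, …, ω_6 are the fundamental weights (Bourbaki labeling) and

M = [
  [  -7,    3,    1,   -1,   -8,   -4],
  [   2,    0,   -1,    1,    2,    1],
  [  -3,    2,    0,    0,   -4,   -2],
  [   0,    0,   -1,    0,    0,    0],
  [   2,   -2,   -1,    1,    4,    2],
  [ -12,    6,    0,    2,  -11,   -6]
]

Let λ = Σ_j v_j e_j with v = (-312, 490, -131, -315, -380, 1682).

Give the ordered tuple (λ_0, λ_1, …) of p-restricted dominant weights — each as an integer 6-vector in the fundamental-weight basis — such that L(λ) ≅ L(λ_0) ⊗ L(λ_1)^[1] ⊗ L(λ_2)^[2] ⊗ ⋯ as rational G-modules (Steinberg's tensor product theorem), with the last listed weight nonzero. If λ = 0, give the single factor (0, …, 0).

Compute c_i = Σ_j M_{ij} v_j with v = (-312, 490, -131, -315, -380, 1682):
  c_1 = (-7)·(-312) + 3·490 + (1)·(-131) + (-1)·(-315) + (-8)·(-380) + (-4)·(1682) = 150
  c_2 = (2)·(-312) + 0·490 + (-1)·(-131) + (1)·(-315) + (2)·(-380) + 1·1682 = 114
  c_3 = (-3)·(-312) + 2·490 + (0)·(-131) + (0)·(-315) + (-4)·(-380) + (-2)·(1682) = 72
  c_4 = (0)·(-312) + 0·490 + (-1)·(-131) + (0)·(-315) + (0)·(-380) + 0·1682 = 131
  c_5 = (2)·(-312) + (-2)·(490) + (-1)·(-131) + (1)·(-315) + (4)·(-380) + 2·1682 = 56
  c_6 = (-12)·(-312) + 6·490 + (0)·(-131) + (2)·(-315) + (-11)·(-380) + (-6)·(1682) = 142
Expand coordinatewise in base 13:
  c_1 = 150 = 7·13^0 + 11·13^1
  c_2 = 114 = 10·13^0 + 8·13^1
  c_3 = 72 = 7·13^0 + 5·13^1
  c_4 = 131 = 1·13^0 + 10·13^1
  c_5 = 56 = 4·13^0 + 4·13^1
  c_6 = 142 = 12·13^0 + 10·13^1
Factor λ_0 = (7, 10, 7, 1, 4, 12)
Factor λ_1 = (11, 8, 5, 10, 4, 10)

((7, 10, 7, 1, 4, 12), (11, 8, 5, 10, 4, 10))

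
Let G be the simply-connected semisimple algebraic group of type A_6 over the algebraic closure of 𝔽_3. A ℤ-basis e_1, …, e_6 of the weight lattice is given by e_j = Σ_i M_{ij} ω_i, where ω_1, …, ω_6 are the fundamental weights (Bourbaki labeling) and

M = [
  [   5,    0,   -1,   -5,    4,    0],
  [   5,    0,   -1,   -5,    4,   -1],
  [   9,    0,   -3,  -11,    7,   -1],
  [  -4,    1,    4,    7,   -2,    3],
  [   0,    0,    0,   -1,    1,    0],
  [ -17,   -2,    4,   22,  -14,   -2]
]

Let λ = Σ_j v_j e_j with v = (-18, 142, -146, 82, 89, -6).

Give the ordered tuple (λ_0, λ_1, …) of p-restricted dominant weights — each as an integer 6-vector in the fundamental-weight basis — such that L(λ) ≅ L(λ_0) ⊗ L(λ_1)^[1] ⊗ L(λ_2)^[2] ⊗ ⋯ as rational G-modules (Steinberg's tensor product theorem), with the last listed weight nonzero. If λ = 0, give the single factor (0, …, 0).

ω-coordinates c = M·v, v = (-18, 142, -146, 82, 89, -6):
  c_1 = 5*-18 + 0*142 + -1*-146 + -5*82 + 4*89 + 0*-6 = 2
  c_2 = 5*-18 + 0*142 + -1*-146 + -5*82 + 4*89 + -1*-6 = 8
  c_3 = 9*-18 + 0*142 + -3*-146 + -11*82 + 7*89 + -1*-6 = 3
  c_4 = -4*-18 + 1*142 + 4*-146 + 7*82 + -2*89 + 3*-6 = 8
  c_5 = 0*-18 + 0*142 + 0*-146 + -1*82 + 1*89 + 0*-6 = 7
  c_6 = -17*-18 + -2*142 + 4*-146 + 22*82 + -14*89 + -2*-6 = 8
Base-3 expansion of each c_i:
  c_1 = 2 = 2·3^0
  c_2 = 8 = 2·3^0 + 2·3^1
  c_3 = 3 = 0·3^0 + 1·3^1
  c_4 = 8 = 2·3^0 + 2·3^1
  c_5 = 7 = 1·3^0 + 2·3^1
  c_6 = 8 = 2·3^0 + 2·3^1
Factor λ_0 = (2, 2, 0, 2, 1, 2)
Factor λ_1 = (0, 2, 1, 2, 2, 2)

((2, 2, 0, 2, 1, 2), (0, 2, 1, 2, 2, 2))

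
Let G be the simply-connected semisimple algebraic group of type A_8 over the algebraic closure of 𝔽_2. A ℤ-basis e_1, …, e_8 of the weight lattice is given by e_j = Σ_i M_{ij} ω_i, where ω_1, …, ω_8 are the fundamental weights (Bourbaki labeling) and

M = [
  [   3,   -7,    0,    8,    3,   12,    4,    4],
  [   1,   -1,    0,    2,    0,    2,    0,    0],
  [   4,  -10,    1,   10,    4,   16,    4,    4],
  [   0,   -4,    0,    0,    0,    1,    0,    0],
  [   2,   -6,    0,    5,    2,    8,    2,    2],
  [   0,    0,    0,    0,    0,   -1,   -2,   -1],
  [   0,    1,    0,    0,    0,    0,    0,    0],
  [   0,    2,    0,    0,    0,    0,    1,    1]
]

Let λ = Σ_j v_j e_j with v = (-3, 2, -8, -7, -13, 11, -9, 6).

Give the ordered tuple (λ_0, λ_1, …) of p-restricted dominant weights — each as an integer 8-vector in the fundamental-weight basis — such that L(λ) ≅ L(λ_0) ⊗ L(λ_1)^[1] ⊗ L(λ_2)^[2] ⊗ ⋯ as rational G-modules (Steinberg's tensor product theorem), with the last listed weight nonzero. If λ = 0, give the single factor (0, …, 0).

((0, 1, 0, 1, 1, 1, 0, 1), (1, 1, 1, 1, 1, 0, 1, 0))

Compute c_i = Σ_j M_{ij} v_j with v = (-3, 2, -8, -7, -13, 11, -9, 6):
  c_1 = 3*-3 + -7*2 + 0*-8 + 8*-7 + 3*-13 + 12*11 + 4*-9 + 4*6 = 2
  c_2 = 1*-3 + -1*2 + 0*-8 + 2*-7 + 0*-13 + 2*11 + 0*-9 + 0*6 = 3
  c_3 = 4*-3 + -10*2 + 1*-8 + 10*-7 + 4*-13 + 16*11 + 4*-9 + 4*6 = 2
  c_4 = 0*-3 + -4*2 + 0*-8 + 0*-7 + 0*-13 + 1*11 + 0*-9 + 0*6 = 3
  c_5 = 2*-3 + -6*2 + 0*-8 + 5*-7 + 2*-13 + 8*11 + 2*-9 + 2*6 = 3
  c_6 = 0*-3 + 0*2 + 0*-8 + 0*-7 + 0*-13 + -1*11 + -2*-9 + -1*6 = 1
  c_7 = 0*-3 + 1*2 + 0*-8 + 0*-7 + 0*-13 + 0*11 + 0*-9 + 0*6 = 2
  c_8 = 0*-3 + 2*2 + 0*-8 + 0*-7 + 0*-13 + 0*11 + 1*-9 + 1*6 = 1
Writing each c_i in base p = 2:
  c_1 = 2 = 0·2^0 + 1·2^1
  c_2 = 3 = 1·2^0 + 1·2^1
  c_3 = 2 = 0·2^0 + 1·2^1
  c_4 = 3 = 1·2^0 + 1·2^1
  c_5 = 3 = 1·2^0 + 1·2^1
  c_6 = 1 = 1·2^0
  c_7 = 2 = 0·2^0 + 1·2^1
  c_8 = 1 = 1·2^0
Factor λ_0 = (0, 1, 0, 1, 1, 1, 0, 1)
Factor λ_1 = (1, 1, 1, 1, 1, 0, 1, 0)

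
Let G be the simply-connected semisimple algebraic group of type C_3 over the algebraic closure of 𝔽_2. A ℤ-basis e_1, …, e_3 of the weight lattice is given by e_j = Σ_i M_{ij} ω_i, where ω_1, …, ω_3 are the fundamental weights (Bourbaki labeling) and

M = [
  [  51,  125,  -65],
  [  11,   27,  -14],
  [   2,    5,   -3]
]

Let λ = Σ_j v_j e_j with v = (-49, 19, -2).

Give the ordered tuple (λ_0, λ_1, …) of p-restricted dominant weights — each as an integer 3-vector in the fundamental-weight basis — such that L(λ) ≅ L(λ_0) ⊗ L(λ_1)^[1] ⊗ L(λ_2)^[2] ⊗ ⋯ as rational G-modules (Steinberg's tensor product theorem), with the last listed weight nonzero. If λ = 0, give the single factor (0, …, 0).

Converting to the ω-basis (c_i = row i of M dotted with v = (-49, 19, -2)):
  c_1 = (51)·(-49) + (125)·(19) + (-65)·(-2) = 6
  c_2 = (11)·(-49) + (27)·(19) + (-14)·(-2) = 2
  c_3 = (2)·(-49) + (5)·(19) + (-3)·(-2) = 3
p = 2; digits c_i = Σ_j d_{ij}·2^j, 0 ≤ d_{ij} < 2:
  c_1 = 6 = 0·2^0 + 1·2^1 + 1·2^2
  c_2 = 2 = 0·2^0 + 1·2^1
  c_3 = 3 = 1·2^0 + 1·2^1
Factor λ_0 = (0, 0, 1)
Factor λ_1 = (1, 1, 1)
Factor λ_2 = (1, 0, 0)

((0, 0, 1), (1, 1, 1), (1, 0, 0))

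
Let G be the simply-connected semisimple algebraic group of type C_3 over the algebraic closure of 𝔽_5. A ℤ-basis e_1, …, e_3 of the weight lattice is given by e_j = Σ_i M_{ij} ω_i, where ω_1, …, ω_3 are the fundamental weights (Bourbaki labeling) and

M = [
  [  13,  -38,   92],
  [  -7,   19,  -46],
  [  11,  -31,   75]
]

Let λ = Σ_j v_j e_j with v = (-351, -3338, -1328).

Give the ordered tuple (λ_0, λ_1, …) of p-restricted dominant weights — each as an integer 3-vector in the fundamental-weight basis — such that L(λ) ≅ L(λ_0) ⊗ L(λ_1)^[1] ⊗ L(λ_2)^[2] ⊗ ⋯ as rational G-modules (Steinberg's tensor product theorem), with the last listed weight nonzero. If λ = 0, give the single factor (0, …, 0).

((0, 3, 2), (1, 4, 3), (4, 4, 0))

ω-coordinates c = M·v, v = (-351, -3338, -1328):
  c_1 = (13)·(-351) + (-38)·(-3338) + (92)·(-1328) = 105
  c_2 = (-7)·(-351) + (19)·(-3338) + (-46)·(-1328) = 123
  c_3 = (11)·(-351) + (-31)·(-3338) + (75)·(-1328) = 17
Writing each c_i in base p = 5:
  c_1 = 105 = 0·5^0 + 1·5^1 + 4·5^2
  c_2 = 123 = 3·5^0 + 4·5^1 + 4·5^2
  c_3 = 17 = 2·5^0 + 3·5^1
Factor λ_0 = (0, 3, 2)
Factor λ_1 = (1, 4, 3)
Factor λ_2 = (4, 4, 0)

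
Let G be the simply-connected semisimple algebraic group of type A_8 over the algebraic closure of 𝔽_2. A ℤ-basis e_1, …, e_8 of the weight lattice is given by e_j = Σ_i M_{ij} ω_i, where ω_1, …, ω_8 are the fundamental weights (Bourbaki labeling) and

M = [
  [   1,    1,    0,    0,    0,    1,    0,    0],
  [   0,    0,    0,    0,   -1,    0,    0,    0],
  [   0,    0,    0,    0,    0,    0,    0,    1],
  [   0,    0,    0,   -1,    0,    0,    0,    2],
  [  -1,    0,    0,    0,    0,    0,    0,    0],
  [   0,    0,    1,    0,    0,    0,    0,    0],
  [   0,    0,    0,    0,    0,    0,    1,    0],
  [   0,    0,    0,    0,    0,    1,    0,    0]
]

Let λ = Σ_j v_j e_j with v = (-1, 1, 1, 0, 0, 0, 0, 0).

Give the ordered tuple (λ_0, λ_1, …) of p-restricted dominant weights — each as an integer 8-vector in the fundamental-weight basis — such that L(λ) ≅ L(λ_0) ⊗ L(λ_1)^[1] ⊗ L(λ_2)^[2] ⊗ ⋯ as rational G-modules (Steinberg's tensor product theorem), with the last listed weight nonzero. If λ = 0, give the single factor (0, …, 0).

In the fundamental-weight basis, λ has coordinates c = M·v (v = (-1, 1, 1, 0, 0, 0, 0, 0)):
  c_1 = 1*-1 + 1*1 + 0*1 + 0*0 + 0*0 + 1*0 + 0*0 + 0*0 = 0
  c_2 = 0*-1 + 0*1 + 0*1 + 0*0 + -1*0 + 0*0 + 0*0 + 0*0 = 0
  c_3 = 0*-1 + 0*1 + 0*1 + 0*0 + 0*0 + 0*0 + 0*0 + 1*0 = 0
  c_4 = 0*-1 + 0*1 + 0*1 + -1*0 + 0*0 + 0*0 + 0*0 + 2*0 = 0
  c_5 = -1*-1 + 0*1 + 0*1 + 0*0 + 0*0 + 0*0 + 0*0 + 0*0 = 1
  c_6 = 0*-1 + 0*1 + 1*1 + 0*0 + 0*0 + 0*0 + 0*0 + 0*0 = 1
  c_7 = 0*-1 + 0*1 + 0*1 + 0*0 + 0*0 + 0*0 + 1*0 + 0*0 = 0
  c_8 = 0*-1 + 0*1 + 0*1 + 0*0 + 0*0 + 1*0 + 0*0 + 0*0 = 0
Base-2 expansion of each c_i:
  c_1 = 0
  c_2 = 0
  c_3 = 0
  c_4 = 0
  c_5 = 1 = 1·2^0
  c_6 = 1 = 1·2^0
  c_7 = 0
  c_8 = 0
Factor λ_0 = (0, 0, 0, 0, 1, 1, 0, 0)

((0, 0, 0, 0, 1, 1, 0, 0),)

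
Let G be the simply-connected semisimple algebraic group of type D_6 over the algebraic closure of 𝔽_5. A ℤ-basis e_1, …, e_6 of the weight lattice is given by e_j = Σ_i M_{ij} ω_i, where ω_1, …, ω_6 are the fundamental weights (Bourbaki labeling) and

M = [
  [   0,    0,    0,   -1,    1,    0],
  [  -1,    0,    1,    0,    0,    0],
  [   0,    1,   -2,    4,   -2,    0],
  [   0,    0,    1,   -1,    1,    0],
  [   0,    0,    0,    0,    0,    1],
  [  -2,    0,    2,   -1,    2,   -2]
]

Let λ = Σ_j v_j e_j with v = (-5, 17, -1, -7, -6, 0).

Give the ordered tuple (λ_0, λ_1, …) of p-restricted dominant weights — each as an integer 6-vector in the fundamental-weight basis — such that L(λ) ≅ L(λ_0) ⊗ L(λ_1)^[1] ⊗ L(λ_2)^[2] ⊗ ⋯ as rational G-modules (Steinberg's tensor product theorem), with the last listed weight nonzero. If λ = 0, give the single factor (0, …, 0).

Compute c_i = Σ_j M_{ij} v_j with v = (-5, 17, -1, -7, -6, 0):
  c_1 = (0)·(-5) + 0·17 + (0)·(-1) + (-1)·(-7) + (1)·(-6) + 0·0 = 1
  c_2 = (-1)·(-5) + 0·17 + (1)·(-1) + (0)·(-7) + (0)·(-6) + 0·0 = 4
  c_3 = (0)·(-5) + 1·17 + (-2)·(-1) + (4)·(-7) + (-2)·(-6) + 0·0 = 3
  c_4 = (0)·(-5) + 0·17 + (1)·(-1) + (-1)·(-7) + (1)·(-6) + 0·0 = 0
  c_5 = (0)·(-5) + 0·17 + (0)·(-1) + (0)·(-7) + (0)·(-6) + 1·0 = 0
  c_6 = (-2)·(-5) + 0·17 + (2)·(-1) + (-1)·(-7) + (2)·(-6) + (-2)·(0) = 3
Expand coordinatewise in base 5:
  c_1 = 1 = 1·5^0
  c_2 = 4 = 4·5^0
  c_3 = 3 = 3·5^0
  c_4 = 0
  c_5 = 0
  c_6 = 3 = 3·5^0
p-restricted factor λ_0 = (1, 4, 3, 0, 0, 3)

((1, 4, 3, 0, 0, 3),)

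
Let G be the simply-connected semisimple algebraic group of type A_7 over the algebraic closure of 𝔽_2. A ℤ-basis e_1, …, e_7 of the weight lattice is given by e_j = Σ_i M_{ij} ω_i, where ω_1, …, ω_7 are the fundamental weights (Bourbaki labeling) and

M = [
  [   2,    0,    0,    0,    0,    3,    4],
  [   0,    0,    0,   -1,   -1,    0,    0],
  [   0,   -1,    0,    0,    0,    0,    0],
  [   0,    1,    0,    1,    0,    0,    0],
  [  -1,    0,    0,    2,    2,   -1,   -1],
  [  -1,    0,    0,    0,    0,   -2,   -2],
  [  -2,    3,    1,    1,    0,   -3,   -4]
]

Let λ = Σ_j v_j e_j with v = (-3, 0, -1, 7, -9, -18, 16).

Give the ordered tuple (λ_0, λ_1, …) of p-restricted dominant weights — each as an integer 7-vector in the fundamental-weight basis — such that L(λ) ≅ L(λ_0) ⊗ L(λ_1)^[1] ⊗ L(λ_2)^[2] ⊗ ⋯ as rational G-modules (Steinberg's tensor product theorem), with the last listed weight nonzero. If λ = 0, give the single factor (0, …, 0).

In the fundamental-weight basis, λ has coordinates c = M·v (v = (-3, 0, -1, 7, -9, -18, 16)):
  c_1 = 2*-3 + 0*0 + 0*-1 + 0*7 + 0*-9 + 3*-18 + 4*16 = 4
  c_2 = 0*-3 + 0*0 + 0*-1 + -1*7 + -1*-9 + 0*-18 + 0*16 = 2
  c_3 = 0*-3 + -1*0 + 0*-1 + 0*7 + 0*-9 + 0*-18 + 0*16 = 0
  c_4 = 0*-3 + 1*0 + 0*-1 + 1*7 + 0*-9 + 0*-18 + 0*16 = 7
  c_5 = -1*-3 + 0*0 + 0*-1 + 2*7 + 2*-9 + -1*-18 + -1*16 = 1
  c_6 = -1*-3 + 0*0 + 0*-1 + 0*7 + 0*-9 + -2*-18 + -2*16 = 7
  c_7 = -2*-3 + 3*0 + 1*-1 + 1*7 + 0*-9 + -3*-18 + -4*16 = 2
Expand coordinatewise in base 2:
  c_1 = 4 = 0·2^0 + 0·2^1 + 1·2^2
  c_2 = 2 = 0·2^0 + 1·2^1
  c_3 = 0
  c_4 = 7 = 1·2^0 + 1·2^1 + 1·2^2
  c_5 = 1 = 1·2^0
  c_6 = 7 = 1·2^0 + 1·2^1 + 1·2^2
  c_7 = 2 = 0·2^0 + 1·2^1
Factor λ_0 = (0, 0, 0, 1, 1, 1, 0)
Factor λ_1 = (0, 1, 0, 1, 0, 1, 1)
Factor λ_2 = (1, 0, 0, 1, 0, 1, 0)

((0, 0, 0, 1, 1, 1, 0), (0, 1, 0, 1, 0, 1, 1), (1, 0, 0, 1, 0, 1, 0))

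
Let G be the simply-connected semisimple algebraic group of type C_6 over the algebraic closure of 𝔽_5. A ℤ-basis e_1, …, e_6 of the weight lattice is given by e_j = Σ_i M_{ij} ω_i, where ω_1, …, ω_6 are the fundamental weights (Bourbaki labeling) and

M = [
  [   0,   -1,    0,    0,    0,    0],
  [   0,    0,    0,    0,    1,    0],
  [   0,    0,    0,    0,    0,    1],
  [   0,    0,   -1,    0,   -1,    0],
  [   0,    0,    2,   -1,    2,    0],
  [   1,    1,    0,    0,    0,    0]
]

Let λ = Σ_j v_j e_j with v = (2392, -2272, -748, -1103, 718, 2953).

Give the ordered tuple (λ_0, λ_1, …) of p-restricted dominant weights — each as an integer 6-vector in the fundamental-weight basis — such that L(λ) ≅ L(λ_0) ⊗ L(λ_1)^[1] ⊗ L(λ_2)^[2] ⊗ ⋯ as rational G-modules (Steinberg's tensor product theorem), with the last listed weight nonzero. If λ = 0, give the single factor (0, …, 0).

In the fundamental-weight basis, λ has coordinates c = M·v (v = (2392, -2272, -748, -1103, 718, 2953)):
  c_1 = 0*2392 + -1*-2272 + 0*-748 + 0*-1103 + 0*718 + 0*2953 = 2272
  c_2 = 0*2392 + 0*-2272 + 0*-748 + 0*-1103 + 1*718 + 0*2953 = 718
  c_3 = 0*2392 + 0*-2272 + 0*-748 + 0*-1103 + 0*718 + 1*2953 = 2953
  c_4 = 0*2392 + 0*-2272 + -1*-748 + 0*-1103 + -1*718 + 0*2953 = 30
  c_5 = 0*2392 + 0*-2272 + 2*-748 + -1*-1103 + 2*718 + 0*2953 = 1043
  c_6 = 1*2392 + 1*-2272 + 0*-748 + 0*-1103 + 0*718 + 0*2953 = 120
Base-5 expansion of each c_i:
  c_1 = 2272 = 2·5^0 + 4·5^1 + 0·5^2 + 3·5^3 + 3·5^4
  c_2 = 718 = 3·5^0 + 3·5^1 + 3·5^2 + 0·5^3 + 1·5^4
  c_3 = 2953 = 3·5^0 + 0·5^1 + 3·5^2 + 3·5^3 + 4·5^4
  c_4 = 30 = 0·5^0 + 1·5^1 + 1·5^2
  c_5 = 1043 = 3·5^0 + 3·5^1 + 1·5^2 + 3·5^3 + 1·5^4
  c_6 = 120 = 0·5^0 + 4·5^1 + 4·5^2
λ_0 = (2, 3, 3, 0, 3, 0)
λ_1 = (4, 3, 0, 1, 3, 4)
λ_2 = (0, 3, 3, 1, 1, 4)
λ_3 = (3, 0, 3, 0, 3, 0)
λ_4 = (3, 1, 4, 0, 1, 0)

((2, 3, 3, 0, 3, 0), (4, 3, 0, 1, 3, 4), (0, 3, 3, 1, 1, 4), (3, 0, 3, 0, 3, 0), (3, 1, 4, 0, 1, 0))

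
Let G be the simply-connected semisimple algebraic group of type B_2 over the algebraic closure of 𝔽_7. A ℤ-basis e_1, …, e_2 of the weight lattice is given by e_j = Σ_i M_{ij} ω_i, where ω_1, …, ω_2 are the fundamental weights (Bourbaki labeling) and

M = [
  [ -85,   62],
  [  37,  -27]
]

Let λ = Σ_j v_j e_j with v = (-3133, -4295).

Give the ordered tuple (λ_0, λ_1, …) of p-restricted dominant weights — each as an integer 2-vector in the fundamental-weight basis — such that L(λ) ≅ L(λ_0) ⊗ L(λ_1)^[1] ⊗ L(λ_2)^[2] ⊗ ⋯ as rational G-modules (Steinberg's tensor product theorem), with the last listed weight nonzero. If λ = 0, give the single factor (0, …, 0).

Change of basis e → ω: c = M·v where v = (-3133, -4295):
  c_1 = -85*-3133 + 62*-4295 = 15
  c_2 = 37*-3133 + -27*-4295 = 44
Base-7 expansion of each c_i:
  c_1 = 15 = 1·7^0 + 2·7^1
  c_2 = 44 = 2·7^0 + 6·7^1
λ_0 = (1, 2)
λ_1 = (2, 6)

((1, 2), (2, 6))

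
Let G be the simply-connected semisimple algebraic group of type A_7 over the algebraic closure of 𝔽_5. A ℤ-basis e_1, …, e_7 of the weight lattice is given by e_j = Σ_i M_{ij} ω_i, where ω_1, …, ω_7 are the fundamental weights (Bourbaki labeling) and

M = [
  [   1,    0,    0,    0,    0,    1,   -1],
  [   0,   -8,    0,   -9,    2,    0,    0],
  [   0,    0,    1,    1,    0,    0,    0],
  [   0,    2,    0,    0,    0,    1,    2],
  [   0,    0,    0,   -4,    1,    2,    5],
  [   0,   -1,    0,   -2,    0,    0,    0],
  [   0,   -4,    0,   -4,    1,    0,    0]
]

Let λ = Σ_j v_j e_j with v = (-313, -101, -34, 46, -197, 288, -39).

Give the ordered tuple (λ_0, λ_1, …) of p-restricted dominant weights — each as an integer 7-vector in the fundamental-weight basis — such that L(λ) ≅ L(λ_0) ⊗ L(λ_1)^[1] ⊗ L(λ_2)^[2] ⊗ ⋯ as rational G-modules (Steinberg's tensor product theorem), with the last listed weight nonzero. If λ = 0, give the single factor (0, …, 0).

((4, 0, 2, 3, 0, 4, 3), (2, 0, 2, 1, 0, 1, 4))

In the fundamental-weight basis, λ has coordinates c = M·v (v = (-313, -101, -34, 46, -197, 288, -39)):
  c_1 = 1*-313 + 0*-101 + 0*-34 + 0*46 + 0*-197 + 1*288 + -1*-39 = 14
  c_2 = 0*-313 + -8*-101 + 0*-34 + -9*46 + 2*-197 + 0*288 + 0*-39 = 0
  c_3 = 0*-313 + 0*-101 + 1*-34 + 1*46 + 0*-197 + 0*288 + 0*-39 = 12
  c_4 = 0*-313 + 2*-101 + 0*-34 + 0*46 + 0*-197 + 1*288 + 2*-39 = 8
  c_5 = 0*-313 + 0*-101 + 0*-34 + -4*46 + 1*-197 + 2*288 + 5*-39 = 0
  c_6 = 0*-313 + -1*-101 + 0*-34 + -2*46 + 0*-197 + 0*288 + 0*-39 = 9
  c_7 = 0*-313 + -4*-101 + 0*-34 + -4*46 + 1*-197 + 0*288 + 0*-39 = 23
Expand coordinatewise in base 5:
  c_1 = 14 = 4·5^0 + 2·5^1
  c_2 = 0
  c_3 = 12 = 2·5^0 + 2·5^1
  c_4 = 8 = 3·5^0 + 1·5^1
  c_5 = 0
  c_6 = 9 = 4·5^0 + 1·5^1
  c_7 = 23 = 3·5^0 + 4·5^1
Factor λ_0 = (4, 0, 2, 3, 0, 4, 3)
Factor λ_1 = (2, 0, 2, 1, 0, 1, 4)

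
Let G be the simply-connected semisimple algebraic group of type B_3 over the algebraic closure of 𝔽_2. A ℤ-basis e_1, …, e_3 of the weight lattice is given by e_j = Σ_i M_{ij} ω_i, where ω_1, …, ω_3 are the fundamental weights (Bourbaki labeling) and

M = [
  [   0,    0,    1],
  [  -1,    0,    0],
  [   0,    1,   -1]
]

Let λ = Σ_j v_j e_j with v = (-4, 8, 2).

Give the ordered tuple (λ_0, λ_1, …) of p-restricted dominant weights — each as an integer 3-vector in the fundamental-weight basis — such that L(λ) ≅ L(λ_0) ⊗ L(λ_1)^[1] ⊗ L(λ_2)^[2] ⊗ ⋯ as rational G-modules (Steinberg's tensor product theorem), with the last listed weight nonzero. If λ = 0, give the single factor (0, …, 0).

((0, 0, 0), (1, 0, 1), (0, 1, 1))

ω-coordinates c = M·v, v = (-4, 8, 2):
  c_1 = 0*-4 + 0*8 + 1*2 = 2
  c_2 = -1*-4 + 0*8 + 0*2 = 4
  c_3 = 0*-4 + 1*8 + -1*2 = 6
Expand coordinatewise in base 2:
  c_1 = 2 = 0·2^0 + 1·2^1
  c_2 = 4 = 0·2^0 + 0·2^1 + 1·2^2
  c_3 = 6 = 0·2^0 + 1·2^1 + 1·2^2
p-restricted factor λ_0 = (0, 0, 0)
p-restricted factor λ_1 = (1, 0, 1)
p-restricted factor λ_2 = (0, 1, 1)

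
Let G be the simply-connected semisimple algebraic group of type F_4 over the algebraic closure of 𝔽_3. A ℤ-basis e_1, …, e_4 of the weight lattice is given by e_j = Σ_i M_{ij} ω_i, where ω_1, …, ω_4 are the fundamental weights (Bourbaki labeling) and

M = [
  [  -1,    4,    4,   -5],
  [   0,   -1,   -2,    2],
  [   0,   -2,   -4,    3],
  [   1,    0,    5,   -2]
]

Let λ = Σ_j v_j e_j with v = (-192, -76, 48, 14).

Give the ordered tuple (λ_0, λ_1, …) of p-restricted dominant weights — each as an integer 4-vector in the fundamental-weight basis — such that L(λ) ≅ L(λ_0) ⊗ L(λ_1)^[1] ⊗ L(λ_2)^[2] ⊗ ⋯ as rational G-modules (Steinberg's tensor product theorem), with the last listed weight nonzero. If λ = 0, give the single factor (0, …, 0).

((1, 2, 2, 2), (0, 2, 0, 0), (1, 0, 0, 2))

Change of basis e → ω: c = M·v where v = (-192, -76, 48, 14):
  c_1 = -1*-192 + 4*-76 + 4*48 + -5*14 = 10
  c_2 = 0*-192 + -1*-76 + -2*48 + 2*14 = 8
  c_3 = 0*-192 + -2*-76 + -4*48 + 3*14 = 2
  c_4 = 1*-192 + 0*-76 + 5*48 + -2*14 = 20
Base-3 expansion of each c_i:
  c_1 = 10 = 1·3^0 + 0·3^1 + 1·3^2
  c_2 = 8 = 2·3^0 + 2·3^1
  c_3 = 2 = 2·3^0
  c_4 = 20 = 2·3^0 + 0·3^1 + 2·3^2
Factor λ_0 = (1, 2, 2, 2)
Factor λ_1 = (0, 2, 0, 0)
Factor λ_2 = (1, 0, 0, 2)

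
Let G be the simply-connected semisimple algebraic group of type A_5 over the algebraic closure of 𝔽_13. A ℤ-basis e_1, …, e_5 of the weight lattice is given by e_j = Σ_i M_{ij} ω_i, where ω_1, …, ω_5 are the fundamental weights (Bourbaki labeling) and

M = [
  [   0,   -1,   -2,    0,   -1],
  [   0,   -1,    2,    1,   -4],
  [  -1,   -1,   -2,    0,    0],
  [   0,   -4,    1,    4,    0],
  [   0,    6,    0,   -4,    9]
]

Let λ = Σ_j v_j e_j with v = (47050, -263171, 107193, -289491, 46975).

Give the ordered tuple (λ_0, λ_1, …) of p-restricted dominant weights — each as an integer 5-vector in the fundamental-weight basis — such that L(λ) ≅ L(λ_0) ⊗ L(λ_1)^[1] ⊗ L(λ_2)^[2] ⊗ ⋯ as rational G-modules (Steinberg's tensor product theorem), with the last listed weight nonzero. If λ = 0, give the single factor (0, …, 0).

((3, 10, 6, 2, 10), (9, 12, 3, 4, 1), (10, 0, 10, 11, 10))

Converting to the ω-basis (c_i = row i of M dotted with v = (47050, -263171, 107193, -289491, 46975)):
  c_1 = (0)·(47050) + (-1)·(-263171) + (-2)·(107193) + (0)·(-289491) + (-1)·(46975) = 1810
  c_2 = (0)·(47050) + (-1)·(-263171) + (2)·(107193) + (1)·(-289491) + (-4)·(46975) = 166
  c_3 = (-1)·(47050) + (-1)·(-263171) + (-2)·(107193) + (0)·(-289491) + (0)·(46975) = 1735
  c_4 = (0)·(47050) + (-4)·(-263171) + (1)·(107193) + (4)·(-289491) + (0)·(46975) = 1913
  c_5 = (0)·(47050) + (6)·(-263171) + (0)·(107193) + (-4)·(-289491) + (9)·(46975) = 1713
p = 13; digits c_i = Σ_j d_{ij}·13^j, 0 ≤ d_{ij} < 13:
  c_1 = 1810 = 3·13^0 + 9·13^1 + 10·13^2
  c_2 = 166 = 10·13^0 + 12·13^1
  c_3 = 1735 = 6·13^0 + 3·13^1 + 10·13^2
  c_4 = 1913 = 2·13^0 + 4·13^1 + 11·13^2
  c_5 = 1713 = 10·13^0 + 1·13^1 + 10·13^2
λ_0 = (3, 10, 6, 2, 10)
λ_1 = (9, 12, 3, 4, 1)
λ_2 = (10, 0, 10, 11, 10)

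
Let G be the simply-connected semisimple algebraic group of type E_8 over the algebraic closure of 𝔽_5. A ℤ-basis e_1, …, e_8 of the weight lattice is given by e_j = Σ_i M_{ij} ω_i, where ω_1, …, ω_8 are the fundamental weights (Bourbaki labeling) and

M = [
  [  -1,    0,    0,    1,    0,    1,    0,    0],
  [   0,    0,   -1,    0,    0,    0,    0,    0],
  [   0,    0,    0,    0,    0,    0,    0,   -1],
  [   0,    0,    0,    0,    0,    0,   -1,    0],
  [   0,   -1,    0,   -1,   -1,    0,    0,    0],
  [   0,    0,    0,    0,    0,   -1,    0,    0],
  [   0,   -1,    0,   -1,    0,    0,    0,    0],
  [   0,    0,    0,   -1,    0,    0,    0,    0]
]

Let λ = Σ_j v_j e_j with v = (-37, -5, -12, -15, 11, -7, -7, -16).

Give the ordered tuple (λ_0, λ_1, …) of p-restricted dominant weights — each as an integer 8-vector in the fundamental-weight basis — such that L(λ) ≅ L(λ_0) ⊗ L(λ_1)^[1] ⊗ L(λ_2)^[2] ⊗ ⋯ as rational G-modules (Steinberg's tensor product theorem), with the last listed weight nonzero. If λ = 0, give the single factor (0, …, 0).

Change of basis e → ω: c = M·v where v = (-37, -5, -12, -15, 11, -7, -7, -16):
  c_1 = (-1)·(-37) + (0)·(-5) + (0)·(-12) + (1)·(-15) + 0·11 + (1)·(-7) + (0)·(-7) + (0)·(-16) = 15
  c_2 = (0)·(-37) + (0)·(-5) + (-1)·(-12) + (0)·(-15) + 0·11 + (0)·(-7) + (0)·(-7) + (0)·(-16) = 12
  c_3 = (0)·(-37) + (0)·(-5) + (0)·(-12) + (0)·(-15) + 0·11 + (0)·(-7) + (0)·(-7) + (-1)·(-16) = 16
  c_4 = (0)·(-37) + (0)·(-5) + (0)·(-12) + (0)·(-15) + 0·11 + (0)·(-7) + (-1)·(-7) + (0)·(-16) = 7
  c_5 = (0)·(-37) + (-1)·(-5) + (0)·(-12) + (-1)·(-15) + (-1)·(11) + (0)·(-7) + (0)·(-7) + (0)·(-16) = 9
  c_6 = (0)·(-37) + (0)·(-5) + (0)·(-12) + (0)·(-15) + 0·11 + (-1)·(-7) + (0)·(-7) + (0)·(-16) = 7
  c_7 = (0)·(-37) + (-1)·(-5) + (0)·(-12) + (-1)·(-15) + 0·11 + (0)·(-7) + (0)·(-7) + (0)·(-16) = 20
  c_8 = (0)·(-37) + (0)·(-5) + (0)·(-12) + (-1)·(-15) + 0·11 + (0)·(-7) + (0)·(-7) + (0)·(-16) = 15
Expand coordinatewise in base 5:
  c_1 = 15 = 0·5^0 + 3·5^1
  c_2 = 12 = 2·5^0 + 2·5^1
  c_3 = 16 = 1·5^0 + 3·5^1
  c_4 = 7 = 2·5^0 + 1·5^1
  c_5 = 9 = 4·5^0 + 1·5^1
  c_6 = 7 = 2·5^0 + 1·5^1
  c_7 = 20 = 0·5^0 + 4·5^1
  c_8 = 15 = 0·5^0 + 3·5^1
λ_0 = (0, 2, 1, 2, 4, 2, 0, 0)
λ_1 = (3, 2, 3, 1, 1, 1, 4, 3)

((0, 2, 1, 2, 4, 2, 0, 0), (3, 2, 3, 1, 1, 1, 4, 3))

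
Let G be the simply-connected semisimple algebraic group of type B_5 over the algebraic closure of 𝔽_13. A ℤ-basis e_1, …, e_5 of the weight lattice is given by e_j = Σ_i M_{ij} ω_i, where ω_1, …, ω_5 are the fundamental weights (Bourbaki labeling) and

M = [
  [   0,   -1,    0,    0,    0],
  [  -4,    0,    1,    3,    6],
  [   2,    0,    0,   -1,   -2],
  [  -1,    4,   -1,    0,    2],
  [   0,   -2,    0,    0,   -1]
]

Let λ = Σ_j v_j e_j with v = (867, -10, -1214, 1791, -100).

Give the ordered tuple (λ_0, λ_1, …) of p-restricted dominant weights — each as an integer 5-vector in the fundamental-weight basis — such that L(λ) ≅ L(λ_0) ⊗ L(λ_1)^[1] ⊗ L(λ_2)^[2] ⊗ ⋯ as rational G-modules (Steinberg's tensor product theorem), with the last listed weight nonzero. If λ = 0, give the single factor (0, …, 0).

Converting to the ω-basis (c_i = row i of M dotted with v = (867, -10, -1214, 1791, -100)):
  c_1 = (0)·(867) + (-1)·(-10) + (0)·(-1214) + (0)·(1791) + (0)·(-100) = 10
  c_2 = (-4)·(867) + (0)·(-10) + (1)·(-1214) + (3)·(1791) + (6)·(-100) = 91
  c_3 = (2)·(867) + (0)·(-10) + (0)·(-1214) + (-1)·(1791) + (-2)·(-100) = 143
  c_4 = (-1)·(867) + (4)·(-10) + (-1)·(-1214) + (0)·(1791) + (2)·(-100) = 107
  c_5 = (0)·(867) + (-2)·(-10) + (0)·(-1214) + (0)·(1791) + (-1)·(-100) = 120
Expand coordinatewise in base 13:
  c_1 = 10 = 10·13^0
  c_2 = 91 = 0·13^0 + 7·13^1
  c_3 = 143 = 0·13^0 + 11·13^1
  c_4 = 107 = 3·13^0 + 8·13^1
  c_5 = 120 = 3·13^0 + 9·13^1
p-restricted factor λ_0 = (10, 0, 0, 3, 3)
p-restricted factor λ_1 = (0, 7, 11, 8, 9)

((10, 0, 0, 3, 3), (0, 7, 11, 8, 9))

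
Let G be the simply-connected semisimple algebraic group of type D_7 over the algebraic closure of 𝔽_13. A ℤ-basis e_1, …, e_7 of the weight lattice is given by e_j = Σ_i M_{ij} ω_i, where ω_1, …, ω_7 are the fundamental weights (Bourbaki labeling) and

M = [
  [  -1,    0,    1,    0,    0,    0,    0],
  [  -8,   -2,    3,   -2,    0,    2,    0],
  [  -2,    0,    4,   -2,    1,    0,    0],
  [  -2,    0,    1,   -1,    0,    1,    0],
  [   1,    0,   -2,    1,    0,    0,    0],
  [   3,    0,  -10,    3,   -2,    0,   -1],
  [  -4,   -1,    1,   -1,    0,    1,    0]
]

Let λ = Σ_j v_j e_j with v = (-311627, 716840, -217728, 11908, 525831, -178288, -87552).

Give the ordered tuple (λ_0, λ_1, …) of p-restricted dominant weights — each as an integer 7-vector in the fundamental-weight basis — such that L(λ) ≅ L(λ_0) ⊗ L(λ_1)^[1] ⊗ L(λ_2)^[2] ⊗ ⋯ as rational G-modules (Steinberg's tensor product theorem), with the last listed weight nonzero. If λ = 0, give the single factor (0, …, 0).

Converting to the ω-basis (c_i = row i of M dotted with v = (-311627, 716840, -217728, 11908, 525831, -178288, -87552)):
  c_1 = -1*-311627 + 0*716840 + 1*-217728 + 0*11908 + 0*525831 + 0*-178288 + 0*-87552 = 93899
  c_2 = -8*-311627 + -2*716840 + 3*-217728 + -2*11908 + 0*525831 + 2*-178288 + 0*-87552 = 25760
  c_3 = -2*-311627 + 0*716840 + 4*-217728 + -2*11908 + 1*525831 + 0*-178288 + 0*-87552 = 254357
  c_4 = -2*-311627 + 0*716840 + 1*-217728 + -1*11908 + 0*525831 + 1*-178288 + 0*-87552 = 215330
  c_5 = 1*-311627 + 0*716840 + -2*-217728 + 1*11908 + 0*525831 + 0*-178288 + 0*-87552 = 135737
  c_6 = 3*-311627 + 0*716840 + -10*-217728 + 3*11908 + -2*525831 + 0*-178288 + -1*-87552 = 314013
  c_7 = -4*-311627 + -1*716840 + 1*-217728 + -1*11908 + 0*525831 + 1*-178288 + 0*-87552 = 121744
Expand coordinatewise in base 13:
  c_1 = 93899 = 0·13^0 + 8·13^1 + 9·13^2 + 3·13^3 + 3·13^4
  c_2 = 25760 = 7·13^0 + 5·13^1 + 9·13^2 + 11·13^3
  c_3 = 254357 = 12·13^0 + 0·13^1 + 10·13^2 + 11·13^3 + 8·13^4
  c_4 = 215330 = 11·13^0 + 1·13^1 + 0·13^2 + 7·13^3 + 7·13^4
  c_5 = 135737 = 4·13^0 + 2·13^1 + 10·13^2 + 9·13^3 + 4·13^4
  c_6 = 314013 = 11·13^0 + 0·13^1 + 12·13^2 + 12·13^3 + 10·13^4
  c_7 = 121744 = 12·13^0 + 4·13^1 + 5·13^2 + 3·13^3 + 4·13^4
p-restricted factor λ_0 = (0, 7, 12, 11, 4, 11, 12)
p-restricted factor λ_1 = (8, 5, 0, 1, 2, 0, 4)
p-restricted factor λ_2 = (9, 9, 10, 0, 10, 12, 5)
p-restricted factor λ_3 = (3, 11, 11, 7, 9, 12, 3)
p-restricted factor λ_4 = (3, 0, 8, 7, 4, 10, 4)

((0, 7, 12, 11, 4, 11, 12), (8, 5, 0, 1, 2, 0, 4), (9, 9, 10, 0, 10, 12, 5), (3, 11, 11, 7, 9, 12, 3), (3, 0, 8, 7, 4, 10, 4))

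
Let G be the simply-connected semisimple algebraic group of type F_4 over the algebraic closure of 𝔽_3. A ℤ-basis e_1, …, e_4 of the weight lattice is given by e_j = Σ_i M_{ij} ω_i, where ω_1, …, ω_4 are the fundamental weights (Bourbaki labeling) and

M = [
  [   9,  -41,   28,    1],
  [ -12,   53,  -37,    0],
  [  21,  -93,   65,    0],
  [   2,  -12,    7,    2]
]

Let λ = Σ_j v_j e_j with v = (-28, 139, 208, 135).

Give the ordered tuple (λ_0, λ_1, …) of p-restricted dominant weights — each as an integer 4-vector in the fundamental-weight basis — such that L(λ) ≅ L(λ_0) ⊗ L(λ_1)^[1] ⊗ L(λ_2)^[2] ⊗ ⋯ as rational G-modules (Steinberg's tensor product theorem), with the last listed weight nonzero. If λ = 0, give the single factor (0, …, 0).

Converting to the ω-basis (c_i = row i of M dotted with v = (-28, 139, 208, 135)):
  c_1 = (9)·(-28) + (-41)·(139) + 28·208 + 1·135 = 8
  c_2 = (-12)·(-28) + 53·139 + (-37)·(208) + 0·135 = 7
  c_3 = (21)·(-28) + (-93)·(139) + 65·208 + 0·135 = 5
  c_4 = (2)·(-28) + (-12)·(139) + 7·208 + 2·135 = 2
p = 3; digits c_i = Σ_j d_{ij}·3^j, 0 ≤ d_{ij} < 3:
  c_1 = 8 = 2·3^0 + 2·3^1
  c_2 = 7 = 1·3^0 + 2·3^1
  c_3 = 5 = 2·3^0 + 1·3^1
  c_4 = 2 = 2·3^0
λ_0 = (2, 1, 2, 2)
λ_1 = (2, 2, 1, 0)

((2, 1, 2, 2), (2, 2, 1, 0))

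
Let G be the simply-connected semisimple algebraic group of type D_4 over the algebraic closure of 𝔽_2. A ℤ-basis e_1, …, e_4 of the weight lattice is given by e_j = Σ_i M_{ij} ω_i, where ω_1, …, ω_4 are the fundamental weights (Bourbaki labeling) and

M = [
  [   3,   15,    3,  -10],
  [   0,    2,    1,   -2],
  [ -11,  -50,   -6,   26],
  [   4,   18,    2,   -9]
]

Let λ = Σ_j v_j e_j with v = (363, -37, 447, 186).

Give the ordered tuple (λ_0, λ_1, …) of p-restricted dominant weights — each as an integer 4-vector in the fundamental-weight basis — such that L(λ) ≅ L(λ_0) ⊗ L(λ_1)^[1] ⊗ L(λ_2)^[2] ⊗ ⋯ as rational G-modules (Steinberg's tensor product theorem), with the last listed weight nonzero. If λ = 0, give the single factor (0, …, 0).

((1, 1, 1, 0), (1, 0, 1, 1), (1, 0, 0, 1), (1, 0, 1, 0))

Change of basis e → ω: c = M·v where v = (363, -37, 447, 186):
  c_1 = 3*363 + 15*-37 + 3*447 + -10*186 = 15
  c_2 = 0*363 + 2*-37 + 1*447 + -2*186 = 1
  c_3 = -11*363 + -50*-37 + -6*447 + 26*186 = 11
  c_4 = 4*363 + 18*-37 + 2*447 + -9*186 = 6
Writing each c_i in base p = 2:
  c_1 = 15 = 1·2^0 + 1·2^1 + 1·2^2 + 1·2^3
  c_2 = 1 = 1·2^0
  c_3 = 11 = 1·2^0 + 1·2^1 + 0·2^2 + 1·2^3
  c_4 = 6 = 0·2^0 + 1·2^1 + 1·2^2
Factor λ_0 = (1, 1, 1, 0)
Factor λ_1 = (1, 0, 1, 1)
Factor λ_2 = (1, 0, 0, 1)
Factor λ_3 = (1, 0, 1, 0)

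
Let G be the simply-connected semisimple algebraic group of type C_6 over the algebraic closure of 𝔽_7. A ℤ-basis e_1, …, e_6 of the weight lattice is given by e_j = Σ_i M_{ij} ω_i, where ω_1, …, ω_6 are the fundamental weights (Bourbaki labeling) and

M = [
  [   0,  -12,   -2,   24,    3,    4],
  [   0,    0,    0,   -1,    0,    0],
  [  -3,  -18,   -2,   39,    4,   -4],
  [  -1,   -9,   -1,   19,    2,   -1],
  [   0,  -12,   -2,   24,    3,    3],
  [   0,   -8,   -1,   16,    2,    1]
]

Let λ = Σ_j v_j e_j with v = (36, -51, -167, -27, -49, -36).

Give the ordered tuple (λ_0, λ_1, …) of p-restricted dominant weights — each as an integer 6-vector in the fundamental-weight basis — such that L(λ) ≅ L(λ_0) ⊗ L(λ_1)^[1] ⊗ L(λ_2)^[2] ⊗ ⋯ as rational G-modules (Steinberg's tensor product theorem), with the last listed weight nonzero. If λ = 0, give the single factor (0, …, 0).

ω-coordinates c = M·v, v = (36, -51, -167, -27, -49, -36):
  c_1 = 0·36 + (-12)·(-51) + (-2)·(-167) + (24)·(-27) + (3)·(-49) + (4)·(-36) = 7
  c_2 = 0·36 + (0)·(-51) + (0)·(-167) + (-1)·(-27) + (0)·(-49) + (0)·(-36) = 27
  c_3 = (-3)·(36) + (-18)·(-51) + (-2)·(-167) + (39)·(-27) + (4)·(-49) + (-4)·(-36) = 39
  c_4 = (-1)·(36) + (-9)·(-51) + (-1)·(-167) + (19)·(-27) + (2)·(-49) + (-1)·(-36) = 15
  c_5 = 0·36 + (-12)·(-51) + (-2)·(-167) + (24)·(-27) + (3)·(-49) + (3)·(-36) = 43
  c_6 = 0·36 + (-8)·(-51) + (-1)·(-167) + (16)·(-27) + (2)·(-49) + (1)·(-36) = 9
Base-7 expansion of each c_i:
  c_1 = 7 = 0·7^0 + 1·7^1
  c_2 = 27 = 6·7^0 + 3·7^1
  c_3 = 39 = 4·7^0 + 5·7^1
  c_4 = 15 = 1·7^0 + 2·7^1
  c_5 = 43 = 1·7^0 + 6·7^1
  c_6 = 9 = 2·7^0 + 1·7^1
p-restricted factor λ_0 = (0, 6, 4, 1, 1, 2)
p-restricted factor λ_1 = (1, 3, 5, 2, 6, 1)

((0, 6, 4, 1, 1, 2), (1, 3, 5, 2, 6, 1))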